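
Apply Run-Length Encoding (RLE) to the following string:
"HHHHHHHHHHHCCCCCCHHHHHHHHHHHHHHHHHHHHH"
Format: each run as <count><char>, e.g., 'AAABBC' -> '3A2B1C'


Scanning runs left to right:
  i=0: run of 'H' x 11 -> '11H'
  i=11: run of 'C' x 6 -> '6C'
  i=17: run of 'H' x 21 -> '21H'

RLE = 11H6C21H


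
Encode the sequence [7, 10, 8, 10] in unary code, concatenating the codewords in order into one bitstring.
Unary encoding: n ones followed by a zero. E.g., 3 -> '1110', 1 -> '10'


Encode each number as n ones followed by a terminating 0:
  7 -> 11111110 (8 bits)
  10 -> 11111111110 (11 bits)
  8 -> 111111110 (9 bits)
  10 -> 11111111110 (11 bits)
Total length = 8 + 11 + 9 + 11 = 39 bits.

Unary([7, 10, 8, 10]) = 111111101111111111011111111011111111110 (39 bits)


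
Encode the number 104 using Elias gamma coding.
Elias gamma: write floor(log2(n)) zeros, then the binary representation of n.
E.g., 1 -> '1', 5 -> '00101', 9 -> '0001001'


num_bits = floor(log2(104)) + 1 = 7
leading_zeros = num_bits - 1 = 6
binary(104) = 1101000

Elias gamma(104) = '000000' + '1101000' = 0000001101000 (13 bits)


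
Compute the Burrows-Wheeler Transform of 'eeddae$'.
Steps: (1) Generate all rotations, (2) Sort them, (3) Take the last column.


Rotations (sorted):
  0: $eeddae -> last char: e
  1: ae$eedd -> last char: d
  2: dae$eed -> last char: d
  3: ddae$ee -> last char: e
  4: e$eedda -> last char: a
  5: eddae$e -> last char: e
  6: eeddae$ -> last char: $


BWT = eddeae$


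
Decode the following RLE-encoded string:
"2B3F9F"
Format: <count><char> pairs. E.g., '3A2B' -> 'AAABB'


Expanding each <count><char> pair:
  2B -> 'BB'
  3F -> 'FFF'
  9F -> 'FFFFFFFFF'

Decoded = BBFFFFFFFFFFFF


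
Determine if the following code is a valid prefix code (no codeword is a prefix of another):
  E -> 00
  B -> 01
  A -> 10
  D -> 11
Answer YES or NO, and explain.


Checking each pair (does one codeword prefix another?):
  E='00' vs B='01': no prefix
  E='00' vs A='10': no prefix
  E='00' vs D='11': no prefix
  B='01' vs E='00': no prefix
  B='01' vs A='10': no prefix
  B='01' vs D='11': no prefix
  A='10' vs E='00': no prefix
  A='10' vs B='01': no prefix
  A='10' vs D='11': no prefix
  D='11' vs E='00': no prefix
  D='11' vs B='01': no prefix
  D='11' vs A='10': no prefix
No violation found over all pairs.

YES -- this is a valid prefix code. No codeword is a prefix of any other codeword.


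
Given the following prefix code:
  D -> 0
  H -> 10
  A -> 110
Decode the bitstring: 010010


Decoding step by step:
Bits 0 -> D
Bits 10 -> H
Bits 0 -> D
Bits 10 -> H


Decoded message: DHDH


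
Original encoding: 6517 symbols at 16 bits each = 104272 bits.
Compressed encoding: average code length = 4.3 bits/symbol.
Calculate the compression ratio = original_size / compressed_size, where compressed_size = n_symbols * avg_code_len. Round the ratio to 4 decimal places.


original_size = n_symbols * orig_bits = 6517 * 16 = 104272 bits
compressed_size = n_symbols * avg_code_len = 6517 * 4.3 = 28023.1 bits
ratio = original_size / compressed_size = 104272 / 28023.1 = 3.7209

Compression ratio = 3.7209


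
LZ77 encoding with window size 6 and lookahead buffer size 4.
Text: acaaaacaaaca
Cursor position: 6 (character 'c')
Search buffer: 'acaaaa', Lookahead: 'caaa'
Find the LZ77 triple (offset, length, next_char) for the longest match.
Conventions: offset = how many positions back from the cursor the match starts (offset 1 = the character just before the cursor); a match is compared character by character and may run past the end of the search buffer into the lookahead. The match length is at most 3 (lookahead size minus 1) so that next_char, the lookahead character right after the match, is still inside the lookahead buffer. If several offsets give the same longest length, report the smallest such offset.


Try each offset into the search buffer:
  offset=1 (pos 5, char 'a'): match length 0
  offset=2 (pos 4, char 'a'): match length 0
  offset=3 (pos 3, char 'a'): match length 0
  offset=4 (pos 2, char 'a'): match length 0
  offset=5 (pos 1, char 'c'): match length 3
  offset=6 (pos 0, char 'a'): match length 0
Longest match has length 3 at offset 5.
next_char = character at position 6 + 3 = 9 -> 'a'

Best match: offset=5, length=3 (matching 'caa' starting at position 1)
LZ77 triple: (5, 3, 'a')


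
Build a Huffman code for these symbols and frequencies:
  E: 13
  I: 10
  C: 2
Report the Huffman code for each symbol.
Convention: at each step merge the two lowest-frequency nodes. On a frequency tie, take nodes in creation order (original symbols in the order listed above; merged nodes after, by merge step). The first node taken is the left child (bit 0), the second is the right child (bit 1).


Huffman tree construction:
Step 1: Merge C(2) + I(10) = 12
Step 2: Merge (C+I)(12) + E(13) = 25
Read each symbol's code off the tree from the root (left child = 0, right child = 1).

Codes:
  E: 1 (length 1)
  I: 01 (length 2)
  C: 00 (length 2)
Average code length: 37/25 = 1.4800 bits/symbol


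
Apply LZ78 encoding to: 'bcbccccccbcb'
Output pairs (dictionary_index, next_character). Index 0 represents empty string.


LZ78 encoding steps:
Dictionary: {0: ''}
Step 1: w='' (idx 0), next='b' -> output (0, 'b'), add 'b' as idx 1
Step 2: w='' (idx 0), next='c' -> output (0, 'c'), add 'c' as idx 2
Step 3: w='b' (idx 1), next='c' -> output (1, 'c'), add 'bc' as idx 3
Step 4: w='c' (idx 2), next='c' -> output (2, 'c'), add 'cc' as idx 4
Step 5: w='cc' (idx 4), next='c' -> output (4, 'c'), add 'ccc' as idx 5
Step 6: w='bc' (idx 3), next='b' -> output (3, 'b'), add 'bcb' as idx 6


Encoded: [(0, 'b'), (0, 'c'), (1, 'c'), (2, 'c'), (4, 'c'), (3, 'b')]


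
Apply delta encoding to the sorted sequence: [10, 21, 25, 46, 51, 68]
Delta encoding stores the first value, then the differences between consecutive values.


First value: 10
Deltas:
  21 - 10 = 11
  25 - 21 = 4
  46 - 25 = 21
  51 - 46 = 5
  68 - 51 = 17


Delta encoded: [10, 11, 4, 21, 5, 17]


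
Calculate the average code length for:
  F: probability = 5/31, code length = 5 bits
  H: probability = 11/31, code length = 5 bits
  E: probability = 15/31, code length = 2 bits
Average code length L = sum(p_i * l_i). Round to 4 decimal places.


Weighted contributions p_i * l_i:
  F: (5/31) * 5 = 25/31
  H: (11/31) * 5 = 55/31
  E: (15/31) * 2 = 30/31
Sum = (25 + 55 + 30)/31 = 110/31

L = 110/31 = 3.5484 bits/symbol


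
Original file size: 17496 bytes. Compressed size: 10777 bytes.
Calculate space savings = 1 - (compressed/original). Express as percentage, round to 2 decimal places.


ratio = compressed/original = 10777/17496 = 0.615969
savings = 1 - ratio = 1 - 0.615969 = 0.384031
as a percentage: 0.384031 * 100 = 38.4%

Space savings = 1 - 10777/17496 = 38.4%


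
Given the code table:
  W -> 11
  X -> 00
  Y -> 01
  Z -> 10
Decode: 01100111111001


Decoding:
01 -> Y
10 -> Z
01 -> Y
11 -> W
11 -> W
10 -> Z
01 -> Y


Result: YZYWWZY


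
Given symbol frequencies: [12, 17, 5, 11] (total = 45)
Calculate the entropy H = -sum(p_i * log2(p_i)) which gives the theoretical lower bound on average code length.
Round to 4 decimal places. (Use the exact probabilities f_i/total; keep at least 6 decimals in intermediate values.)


Per-symbol terms -p_i * log2(p_i) with p_i = f_i/45:
  p = 12/45 = 0.266667: log2(p) = -1.906891, -p*log2(p) = 0.508504
  p = 17/45 = 0.377778: log2(p) = -1.404390, -p*log2(p) = 0.530547
  p = 5/45 = 0.111111: log2(p) = -3.169925, -p*log2(p) = 0.352214
  p = 11/45 = 0.244444: log2(p) = -2.032421, -p*log2(p) = 0.496814
H = 0.508504 + 0.530547 + 0.352214 + 0.496814 = 1.888079

H = 1.8881 bits/symbol


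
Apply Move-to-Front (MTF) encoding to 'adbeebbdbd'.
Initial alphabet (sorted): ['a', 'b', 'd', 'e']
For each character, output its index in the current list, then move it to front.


MTF encoding:
'a': index 0 in ['a', 'b', 'd', 'e'] -> ['a', 'b', 'd', 'e']
'd': index 2 in ['a', 'b', 'd', 'e'] -> ['d', 'a', 'b', 'e']
'b': index 2 in ['d', 'a', 'b', 'e'] -> ['b', 'd', 'a', 'e']
'e': index 3 in ['b', 'd', 'a', 'e'] -> ['e', 'b', 'd', 'a']
'e': index 0 in ['e', 'b', 'd', 'a'] -> ['e', 'b', 'd', 'a']
'b': index 1 in ['e', 'b', 'd', 'a'] -> ['b', 'e', 'd', 'a']
'b': index 0 in ['b', 'e', 'd', 'a'] -> ['b', 'e', 'd', 'a']
'd': index 2 in ['b', 'e', 'd', 'a'] -> ['d', 'b', 'e', 'a']
'b': index 1 in ['d', 'b', 'e', 'a'] -> ['b', 'd', 'e', 'a']
'd': index 1 in ['b', 'd', 'e', 'a'] -> ['d', 'b', 'e', 'a']


Output: [0, 2, 2, 3, 0, 1, 0, 2, 1, 1]


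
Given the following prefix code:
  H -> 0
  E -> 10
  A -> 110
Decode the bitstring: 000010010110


Decoding step by step:
Bits 0 -> H
Bits 0 -> H
Bits 0 -> H
Bits 0 -> H
Bits 10 -> E
Bits 0 -> H
Bits 10 -> E
Bits 110 -> A


Decoded message: HHHHEHEA


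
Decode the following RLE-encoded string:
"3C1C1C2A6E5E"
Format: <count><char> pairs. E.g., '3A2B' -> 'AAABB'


Expanding each <count><char> pair:
  3C -> 'CCC'
  1C -> 'C'
  1C -> 'C'
  2A -> 'AA'
  6E -> 'EEEEEE'
  5E -> 'EEEEE'

Decoded = CCCCCAAEEEEEEEEEEE


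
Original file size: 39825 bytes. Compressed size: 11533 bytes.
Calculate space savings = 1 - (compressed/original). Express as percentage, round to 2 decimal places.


ratio = compressed/original = 11533/39825 = 0.289592
savings = 1 - ratio = 1 - 0.289592 = 0.710408
as a percentage: 0.710408 * 100 = 71.04%

Space savings = 1 - 11533/39825 = 71.04%


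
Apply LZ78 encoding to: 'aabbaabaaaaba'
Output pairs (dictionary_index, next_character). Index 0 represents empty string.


LZ78 encoding steps:
Dictionary: {0: ''}
Step 1: w='' (idx 0), next='a' -> output (0, 'a'), add 'a' as idx 1
Step 2: w='a' (idx 1), next='b' -> output (1, 'b'), add 'ab' as idx 2
Step 3: w='' (idx 0), next='b' -> output (0, 'b'), add 'b' as idx 3
Step 4: w='a' (idx 1), next='a' -> output (1, 'a'), add 'aa' as idx 4
Step 5: w='b' (idx 3), next='a' -> output (3, 'a'), add 'ba' as idx 5
Step 6: w='aa' (idx 4), next='a' -> output (4, 'a'), add 'aaa' as idx 6
Step 7: w='ba' (idx 5), end of input -> output (5, '')


Encoded: [(0, 'a'), (1, 'b'), (0, 'b'), (1, 'a'), (3, 'a'), (4, 'a'), (5, '')]


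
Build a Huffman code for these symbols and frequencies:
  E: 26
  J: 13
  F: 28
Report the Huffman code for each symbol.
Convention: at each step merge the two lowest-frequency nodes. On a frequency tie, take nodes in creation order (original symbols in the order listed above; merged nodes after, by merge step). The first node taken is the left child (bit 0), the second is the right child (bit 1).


Huffman tree construction:
Step 1: Merge J(13) + E(26) = 39
Step 2: Merge F(28) + (J+E)(39) = 67
Read each symbol's code off the tree from the root (left child = 0, right child = 1).

Codes:
  E: 11 (length 2)
  J: 10 (length 2)
  F: 0 (length 1)
Average code length: 106/67 = 1.5821 bits/symbol


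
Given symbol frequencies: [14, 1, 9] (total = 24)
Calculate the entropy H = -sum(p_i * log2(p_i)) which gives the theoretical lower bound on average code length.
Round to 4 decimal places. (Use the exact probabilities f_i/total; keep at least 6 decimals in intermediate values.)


Per-symbol terms -p_i * log2(p_i) with p_i = f_i/24:
  p = 14/24 = 0.583333: log2(p) = -0.777608, -p*log2(p) = 0.453604
  p = 1/24 = 0.041667: log2(p) = -4.584963, -p*log2(p) = 0.191040
  p = 9/24 = 0.375000: log2(p) = -1.415037, -p*log2(p) = 0.530639
H = 0.453604 + 0.191040 + 0.530639 = 1.175283

H = 1.1753 bits/symbol


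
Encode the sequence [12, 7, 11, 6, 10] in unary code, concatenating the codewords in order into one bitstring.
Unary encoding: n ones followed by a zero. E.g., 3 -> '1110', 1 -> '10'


Encode each number as n ones followed by a terminating 0:
  12 -> 1111111111110 (13 bits)
  7 -> 11111110 (8 bits)
  11 -> 111111111110 (12 bits)
  6 -> 1111110 (7 bits)
  10 -> 11111111110 (11 bits)
Total length = 13 + 8 + 12 + 7 + 11 = 51 bits.

Unary([12, 7, 11, 6, 10]) = 111111111111011111110111111111110111111011111111110 (51 bits)


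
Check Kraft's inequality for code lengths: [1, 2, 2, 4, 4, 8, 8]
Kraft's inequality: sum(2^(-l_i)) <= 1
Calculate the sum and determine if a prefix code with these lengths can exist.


Sum = 2^(-1) + 2^(-2) + 2^(-2) + 2^(-4) + 2^(-4) + 2^(-8) + 2^(-8)
    = 0.5 + 0.25 + 0.25 + 0.0625 + 0.0625 + 0.00390625 + 0.00390625
    = 290/256 = 1.1328125
Since 1.1328125 > 1, Kraft's inequality is NOT satisfied.
A prefix code with these lengths CANNOT exist.

Kraft sum = 1.1328125. Not satisfied.


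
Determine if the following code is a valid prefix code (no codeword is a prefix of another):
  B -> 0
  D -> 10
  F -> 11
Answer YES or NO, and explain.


Checking each pair (does one codeword prefix another?):
  B='0' vs D='10': no prefix
  B='0' vs F='11': no prefix
  D='10' vs B='0': no prefix
  D='10' vs F='11': no prefix
  F='11' vs B='0': no prefix
  F='11' vs D='10': no prefix
No violation found over all pairs.

YES -- this is a valid prefix code. No codeword is a prefix of any other codeword.


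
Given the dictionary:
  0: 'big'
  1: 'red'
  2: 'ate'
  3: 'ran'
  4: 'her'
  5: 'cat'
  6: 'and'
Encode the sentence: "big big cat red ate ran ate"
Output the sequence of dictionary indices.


Look up each word in the dictionary:
  'big' -> 0
  'big' -> 0
  'cat' -> 5
  'red' -> 1
  'ate' -> 2
  'ran' -> 3
  'ate' -> 2

Encoded: [0, 0, 5, 1, 2, 3, 2]


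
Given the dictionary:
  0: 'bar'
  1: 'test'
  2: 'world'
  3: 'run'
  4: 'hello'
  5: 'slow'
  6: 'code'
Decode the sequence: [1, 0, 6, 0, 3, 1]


Look up each index in the dictionary:
  1 -> 'test'
  0 -> 'bar'
  6 -> 'code'
  0 -> 'bar'
  3 -> 'run'
  1 -> 'test'

Decoded: "test bar code bar run test"


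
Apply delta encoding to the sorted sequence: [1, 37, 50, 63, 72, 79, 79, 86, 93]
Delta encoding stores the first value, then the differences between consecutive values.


First value: 1
Deltas:
  37 - 1 = 36
  50 - 37 = 13
  63 - 50 = 13
  72 - 63 = 9
  79 - 72 = 7
  79 - 79 = 0
  86 - 79 = 7
  93 - 86 = 7


Delta encoded: [1, 36, 13, 13, 9, 7, 0, 7, 7]


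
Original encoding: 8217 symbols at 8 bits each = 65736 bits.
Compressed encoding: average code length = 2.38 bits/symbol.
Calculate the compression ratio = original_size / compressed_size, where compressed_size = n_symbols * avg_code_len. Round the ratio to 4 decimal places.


original_size = n_symbols * orig_bits = 8217 * 8 = 65736 bits
compressed_size = n_symbols * avg_code_len = 8217 * 2.38 = 19556.46 bits
ratio = original_size / compressed_size = 65736 / 19556.46 = 3.3613

Compression ratio = 3.3613


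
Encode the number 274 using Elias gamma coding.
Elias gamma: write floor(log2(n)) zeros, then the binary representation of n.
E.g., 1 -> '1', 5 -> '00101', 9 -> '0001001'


num_bits = floor(log2(274)) + 1 = 9
leading_zeros = num_bits - 1 = 8
binary(274) = 100010010

Elias gamma(274) = '00000000' + '100010010' = 00000000100010010 (17 bits)


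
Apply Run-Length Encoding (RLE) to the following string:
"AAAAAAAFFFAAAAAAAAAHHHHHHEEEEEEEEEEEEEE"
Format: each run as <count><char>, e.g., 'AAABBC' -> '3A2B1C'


Scanning runs left to right:
  i=0: run of 'A' x 7 -> '7A'
  i=7: run of 'F' x 3 -> '3F'
  i=10: run of 'A' x 9 -> '9A'
  i=19: run of 'H' x 6 -> '6H'
  i=25: run of 'E' x 14 -> '14E'

RLE = 7A3F9A6H14E


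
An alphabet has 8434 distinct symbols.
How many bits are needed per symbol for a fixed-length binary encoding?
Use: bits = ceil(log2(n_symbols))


log2(8434) = 13.042
Bracket: 2^13 = 8192 < 8434 <= 2^14 = 16384
So ceil(log2(8434)) = 14

bits = ceil(log2(8434)) = ceil(13.042) = 14 bits


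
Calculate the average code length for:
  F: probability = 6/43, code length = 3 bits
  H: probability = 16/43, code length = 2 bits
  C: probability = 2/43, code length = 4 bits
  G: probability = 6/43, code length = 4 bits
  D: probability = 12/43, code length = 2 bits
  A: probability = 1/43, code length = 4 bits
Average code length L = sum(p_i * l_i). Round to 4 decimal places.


Weighted contributions p_i * l_i:
  F: (6/43) * 3 = 18/43
  H: (16/43) * 2 = 32/43
  C: (2/43) * 4 = 8/43
  G: (6/43) * 4 = 24/43
  D: (12/43) * 2 = 24/43
  A: (1/43) * 4 = 4/43
Sum = (18 + 32 + 8 + 24 + 24 + 4)/43 = 110/43

L = 110/43 = 2.5581 bits/symbol


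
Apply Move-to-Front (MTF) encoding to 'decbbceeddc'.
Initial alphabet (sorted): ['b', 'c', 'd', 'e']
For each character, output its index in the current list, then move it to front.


MTF encoding:
'd': index 2 in ['b', 'c', 'd', 'e'] -> ['d', 'b', 'c', 'e']
'e': index 3 in ['d', 'b', 'c', 'e'] -> ['e', 'd', 'b', 'c']
'c': index 3 in ['e', 'd', 'b', 'c'] -> ['c', 'e', 'd', 'b']
'b': index 3 in ['c', 'e', 'd', 'b'] -> ['b', 'c', 'e', 'd']
'b': index 0 in ['b', 'c', 'e', 'd'] -> ['b', 'c', 'e', 'd']
'c': index 1 in ['b', 'c', 'e', 'd'] -> ['c', 'b', 'e', 'd']
'e': index 2 in ['c', 'b', 'e', 'd'] -> ['e', 'c', 'b', 'd']
'e': index 0 in ['e', 'c', 'b', 'd'] -> ['e', 'c', 'b', 'd']
'd': index 3 in ['e', 'c', 'b', 'd'] -> ['d', 'e', 'c', 'b']
'd': index 0 in ['d', 'e', 'c', 'b'] -> ['d', 'e', 'c', 'b']
'c': index 2 in ['d', 'e', 'c', 'b'] -> ['c', 'd', 'e', 'b']


Output: [2, 3, 3, 3, 0, 1, 2, 0, 3, 0, 2]


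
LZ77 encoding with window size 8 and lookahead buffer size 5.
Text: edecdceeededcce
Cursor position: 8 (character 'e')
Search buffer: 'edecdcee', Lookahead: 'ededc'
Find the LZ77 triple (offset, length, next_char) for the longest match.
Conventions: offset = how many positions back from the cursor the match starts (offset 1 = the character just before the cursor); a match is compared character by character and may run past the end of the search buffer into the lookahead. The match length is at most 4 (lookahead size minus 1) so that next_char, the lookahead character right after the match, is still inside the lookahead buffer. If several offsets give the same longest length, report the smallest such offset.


Try each offset into the search buffer:
  offset=1 (pos 7, char 'e'): match length 1
  offset=2 (pos 6, char 'e'): match length 1
  offset=3 (pos 5, char 'c'): match length 0
  offset=4 (pos 4, char 'd'): match length 0
  offset=5 (pos 3, char 'c'): match length 0
  offset=6 (pos 2, char 'e'): match length 1
  offset=7 (pos 1, char 'd'): match length 0
  offset=8 (pos 0, char 'e'): match length 3
Longest match has length 3 at offset 8.
next_char = character at position 8 + 3 = 11 -> 'd'

Best match: offset=8, length=3 (matching 'ede' starting at position 0)
LZ77 triple: (8, 3, 'd')


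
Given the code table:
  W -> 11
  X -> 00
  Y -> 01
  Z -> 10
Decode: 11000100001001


Decoding:
11 -> W
00 -> X
01 -> Y
00 -> X
00 -> X
10 -> Z
01 -> Y


Result: WXYXXZY


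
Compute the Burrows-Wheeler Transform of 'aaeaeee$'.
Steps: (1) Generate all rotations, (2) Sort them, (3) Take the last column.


Rotations (sorted):
  0: $aaeaeee -> last char: e
  1: aaeaeee$ -> last char: $
  2: aeaeee$a -> last char: a
  3: aeee$aae -> last char: e
  4: e$aaeaee -> last char: e
  5: eaeee$aa -> last char: a
  6: ee$aaeae -> last char: e
  7: eee$aaea -> last char: a


BWT = e$aeeaea


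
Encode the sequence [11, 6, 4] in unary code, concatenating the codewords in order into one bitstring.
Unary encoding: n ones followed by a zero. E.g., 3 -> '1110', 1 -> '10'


Encode each number as n ones followed by a terminating 0:
  11 -> 111111111110 (12 bits)
  6 -> 1111110 (7 bits)
  4 -> 11110 (5 bits)
Total length = 12 + 7 + 5 = 24 bits.

Unary([11, 6, 4]) = 111111111110111111011110 (24 bits)


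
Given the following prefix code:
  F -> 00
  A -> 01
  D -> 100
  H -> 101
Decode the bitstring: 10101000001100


Decoding step by step:
Bits 101 -> H
Bits 01 -> A
Bits 00 -> F
Bits 00 -> F
Bits 01 -> A
Bits 100 -> D


Decoded message: HAFFAD


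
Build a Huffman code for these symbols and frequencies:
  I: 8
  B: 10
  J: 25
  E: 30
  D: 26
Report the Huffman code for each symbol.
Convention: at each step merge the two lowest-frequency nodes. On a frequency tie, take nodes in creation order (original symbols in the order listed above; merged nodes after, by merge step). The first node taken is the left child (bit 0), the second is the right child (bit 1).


Huffman tree construction:
Step 1: Merge I(8) + B(10) = 18
Step 2: Merge (I+B)(18) + J(25) = 43
Step 3: Merge D(26) + E(30) = 56
Step 4: Merge ((I+B)+J)(43) + (D+E)(56) = 99
Read each symbol's code off the tree from the root (left child = 0, right child = 1).

Codes:
  I: 000 (length 3)
  B: 001 (length 3)
  J: 01 (length 2)
  E: 11 (length 2)
  D: 10 (length 2)
Average code length: 216/99 = 2.1818 bits/symbol


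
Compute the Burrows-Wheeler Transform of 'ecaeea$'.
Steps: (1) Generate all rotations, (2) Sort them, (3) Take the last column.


Rotations (sorted):
  0: $ecaeea -> last char: a
  1: a$ecaee -> last char: e
  2: aeea$ec -> last char: c
  3: caeea$e -> last char: e
  4: ea$ecae -> last char: e
  5: ecaeea$ -> last char: $
  6: eea$eca -> last char: a


BWT = aecee$a


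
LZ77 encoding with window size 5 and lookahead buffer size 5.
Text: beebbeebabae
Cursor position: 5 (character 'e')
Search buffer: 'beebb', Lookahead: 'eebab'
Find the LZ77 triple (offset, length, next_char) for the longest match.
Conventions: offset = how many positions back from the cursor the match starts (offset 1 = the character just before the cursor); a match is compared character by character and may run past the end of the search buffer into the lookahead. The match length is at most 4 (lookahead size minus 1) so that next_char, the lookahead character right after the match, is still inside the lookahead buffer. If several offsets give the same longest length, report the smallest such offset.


Try each offset into the search buffer:
  offset=1 (pos 4, char 'b'): match length 0
  offset=2 (pos 3, char 'b'): match length 0
  offset=3 (pos 2, char 'e'): match length 1
  offset=4 (pos 1, char 'e'): match length 3
  offset=5 (pos 0, char 'b'): match length 0
Longest match has length 3 at offset 4.
next_char = character at position 5 + 3 = 8 -> 'a'

Best match: offset=4, length=3 (matching 'eeb' starting at position 1)
LZ77 triple: (4, 3, 'a')


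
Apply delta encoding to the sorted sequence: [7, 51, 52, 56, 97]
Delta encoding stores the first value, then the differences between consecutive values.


First value: 7
Deltas:
  51 - 7 = 44
  52 - 51 = 1
  56 - 52 = 4
  97 - 56 = 41


Delta encoded: [7, 44, 1, 4, 41]


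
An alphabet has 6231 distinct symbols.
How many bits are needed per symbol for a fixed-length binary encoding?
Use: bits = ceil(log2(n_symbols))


log2(6231) = 12.6052
Bracket: 2^12 = 4096 < 6231 <= 2^13 = 8192
So ceil(log2(6231)) = 13

bits = ceil(log2(6231)) = ceil(12.6052) = 13 bits


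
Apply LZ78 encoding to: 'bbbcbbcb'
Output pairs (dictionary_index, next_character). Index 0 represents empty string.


LZ78 encoding steps:
Dictionary: {0: ''}
Step 1: w='' (idx 0), next='b' -> output (0, 'b'), add 'b' as idx 1
Step 2: w='b' (idx 1), next='b' -> output (1, 'b'), add 'bb' as idx 2
Step 3: w='' (idx 0), next='c' -> output (0, 'c'), add 'c' as idx 3
Step 4: w='bb' (idx 2), next='c' -> output (2, 'c'), add 'bbc' as idx 4
Step 5: w='b' (idx 1), end of input -> output (1, '')


Encoded: [(0, 'b'), (1, 'b'), (0, 'c'), (2, 'c'), (1, '')]


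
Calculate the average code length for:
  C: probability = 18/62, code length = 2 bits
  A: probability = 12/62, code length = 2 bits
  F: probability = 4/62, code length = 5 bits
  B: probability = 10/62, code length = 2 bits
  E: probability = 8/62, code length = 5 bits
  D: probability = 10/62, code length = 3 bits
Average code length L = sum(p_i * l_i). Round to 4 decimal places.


Weighted contributions p_i * l_i:
  C: (18/62) * 2 = 36/62
  A: (12/62) * 2 = 24/62
  F: (4/62) * 5 = 20/62
  B: (10/62) * 2 = 20/62
  E: (8/62) * 5 = 40/62
  D: (10/62) * 3 = 30/62
Sum = (36 + 24 + 20 + 20 + 40 + 30)/62 = 170/62

L = 170/62 = 2.7419 bits/symbol


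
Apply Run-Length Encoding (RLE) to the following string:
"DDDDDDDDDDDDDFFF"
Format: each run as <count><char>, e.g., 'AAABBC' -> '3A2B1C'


Scanning runs left to right:
  i=0: run of 'D' x 13 -> '13D'
  i=13: run of 'F' x 3 -> '3F'

RLE = 13D3F


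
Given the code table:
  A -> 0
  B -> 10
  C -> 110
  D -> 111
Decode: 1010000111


Decoding:
10 -> B
10 -> B
0 -> A
0 -> A
0 -> A
111 -> D


Result: BBAAAD


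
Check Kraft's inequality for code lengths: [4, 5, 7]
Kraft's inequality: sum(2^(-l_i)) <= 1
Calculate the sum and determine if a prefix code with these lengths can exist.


Sum = 2^(-4) + 2^(-5) + 2^(-7)
    = 0.0625 + 0.03125 + 0.0078125
    = 13/128 = 0.1015625
Since 0.1015625 <= 1, Kraft's inequality IS satisfied.
A prefix code with these lengths CAN exist.

Kraft sum = 0.1015625. Satisfied.


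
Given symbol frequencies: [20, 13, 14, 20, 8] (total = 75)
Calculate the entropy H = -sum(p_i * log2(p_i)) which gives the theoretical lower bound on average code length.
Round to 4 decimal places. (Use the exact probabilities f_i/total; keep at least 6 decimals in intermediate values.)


Per-symbol terms -p_i * log2(p_i) with p_i = f_i/75:
  p = 20/75 = 0.266667: log2(p) = -1.906891, -p*log2(p) = 0.508504
  p = 13/75 = 0.173333: log2(p) = -2.528379, -p*log2(p) = 0.438252
  p = 14/75 = 0.186667: log2(p) = -2.421464, -p*log2(p) = 0.452007
  p = 20/75 = 0.266667: log2(p) = -1.906891, -p*log2(p) = 0.508504
  p = 8/75 = 0.106667: log2(p) = -3.228819, -p*log2(p) = 0.344407
H = 0.508504 + 0.438252 + 0.452007 + 0.508504 + 0.344407 = 2.251674

H = 2.2517 bits/symbol


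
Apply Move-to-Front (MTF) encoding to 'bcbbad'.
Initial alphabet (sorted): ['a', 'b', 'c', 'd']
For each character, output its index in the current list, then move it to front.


MTF encoding:
'b': index 1 in ['a', 'b', 'c', 'd'] -> ['b', 'a', 'c', 'd']
'c': index 2 in ['b', 'a', 'c', 'd'] -> ['c', 'b', 'a', 'd']
'b': index 1 in ['c', 'b', 'a', 'd'] -> ['b', 'c', 'a', 'd']
'b': index 0 in ['b', 'c', 'a', 'd'] -> ['b', 'c', 'a', 'd']
'a': index 2 in ['b', 'c', 'a', 'd'] -> ['a', 'b', 'c', 'd']
'd': index 3 in ['a', 'b', 'c', 'd'] -> ['d', 'a', 'b', 'c']


Output: [1, 2, 1, 0, 2, 3]


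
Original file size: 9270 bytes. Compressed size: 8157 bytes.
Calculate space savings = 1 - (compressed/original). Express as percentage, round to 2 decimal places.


ratio = compressed/original = 8157/9270 = 0.879935
savings = 1 - ratio = 1 - 0.879935 = 0.120065
as a percentage: 0.120065 * 100 = 12.01%

Space savings = 1 - 8157/9270 = 12.01%


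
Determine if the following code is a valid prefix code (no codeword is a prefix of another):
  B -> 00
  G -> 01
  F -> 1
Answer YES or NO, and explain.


Checking each pair (does one codeword prefix another?):
  B='00' vs G='01': no prefix
  B='00' vs F='1': no prefix
  G='01' vs B='00': no prefix
  G='01' vs F='1': no prefix
  F='1' vs B='00': no prefix
  F='1' vs G='01': no prefix
No violation found over all pairs.

YES -- this is a valid prefix code. No codeword is a prefix of any other codeword.


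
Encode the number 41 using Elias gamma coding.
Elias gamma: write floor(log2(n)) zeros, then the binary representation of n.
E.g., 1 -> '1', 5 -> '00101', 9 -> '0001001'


num_bits = floor(log2(41)) + 1 = 6
leading_zeros = num_bits - 1 = 5
binary(41) = 101001

Elias gamma(41) = '00000' + '101001' = 00000101001 (11 bits)


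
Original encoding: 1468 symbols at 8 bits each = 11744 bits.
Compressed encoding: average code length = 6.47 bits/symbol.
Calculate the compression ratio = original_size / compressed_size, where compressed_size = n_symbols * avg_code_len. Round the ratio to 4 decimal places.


original_size = n_symbols * orig_bits = 1468 * 8 = 11744 bits
compressed_size = n_symbols * avg_code_len = 1468 * 6.47 = 9497.96 bits
ratio = original_size / compressed_size = 11744 / 9497.96 = 1.2365

Compression ratio = 1.2365


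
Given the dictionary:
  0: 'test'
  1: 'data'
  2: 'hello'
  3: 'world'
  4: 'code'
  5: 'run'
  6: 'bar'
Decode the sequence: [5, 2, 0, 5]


Look up each index in the dictionary:
  5 -> 'run'
  2 -> 'hello'
  0 -> 'test'
  5 -> 'run'

Decoded: "run hello test run"


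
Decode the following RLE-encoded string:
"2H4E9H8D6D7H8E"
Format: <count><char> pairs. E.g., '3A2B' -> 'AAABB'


Expanding each <count><char> pair:
  2H -> 'HH'
  4E -> 'EEEE'
  9H -> 'HHHHHHHHH'
  8D -> 'DDDDDDDD'
  6D -> 'DDDDDD'
  7H -> 'HHHHHHH'
  8E -> 'EEEEEEEE'

Decoded = HHEEEEHHHHHHHHHDDDDDDDDDDDDDDHHHHHHHEEEEEEEE


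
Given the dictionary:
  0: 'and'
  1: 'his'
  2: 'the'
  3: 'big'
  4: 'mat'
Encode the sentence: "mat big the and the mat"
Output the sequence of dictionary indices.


Look up each word in the dictionary:
  'mat' -> 4
  'big' -> 3
  'the' -> 2
  'and' -> 0
  'the' -> 2
  'mat' -> 4

Encoded: [4, 3, 2, 0, 2, 4]


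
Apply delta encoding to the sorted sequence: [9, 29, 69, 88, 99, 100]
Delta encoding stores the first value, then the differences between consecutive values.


First value: 9
Deltas:
  29 - 9 = 20
  69 - 29 = 40
  88 - 69 = 19
  99 - 88 = 11
  100 - 99 = 1


Delta encoded: [9, 20, 40, 19, 11, 1]


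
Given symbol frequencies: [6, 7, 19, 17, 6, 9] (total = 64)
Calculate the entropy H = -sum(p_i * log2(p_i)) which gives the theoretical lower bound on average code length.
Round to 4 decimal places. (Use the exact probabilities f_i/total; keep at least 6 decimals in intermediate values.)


Per-symbol terms -p_i * log2(p_i) with p_i = f_i/64:
  p = 6/64 = 0.093750: log2(p) = -3.415037, -p*log2(p) = 0.320160
  p = 7/64 = 0.109375: log2(p) = -3.192645, -p*log2(p) = 0.349196
  p = 19/64 = 0.296875: log2(p) = -1.752072, -p*log2(p) = 0.520147
  p = 17/64 = 0.265625: log2(p) = -1.912537, -p*log2(p) = 0.508018
  p = 6/64 = 0.093750: log2(p) = -3.415037, -p*log2(p) = 0.320160
  p = 9/64 = 0.140625: log2(p) = -2.830075, -p*log2(p) = 0.397979
H = 0.320160 + 0.349196 + 0.520147 + 0.508018 + 0.320160 + 0.397979 = 2.415660

H = 2.4157 bits/symbol


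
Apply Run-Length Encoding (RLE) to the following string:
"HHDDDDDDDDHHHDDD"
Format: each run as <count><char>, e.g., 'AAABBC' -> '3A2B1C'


Scanning runs left to right:
  i=0: run of 'H' x 2 -> '2H'
  i=2: run of 'D' x 8 -> '8D'
  i=10: run of 'H' x 3 -> '3H'
  i=13: run of 'D' x 3 -> '3D'

RLE = 2H8D3H3D


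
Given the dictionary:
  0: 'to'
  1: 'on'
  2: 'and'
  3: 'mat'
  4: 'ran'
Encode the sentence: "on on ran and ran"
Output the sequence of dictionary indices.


Look up each word in the dictionary:
  'on' -> 1
  'on' -> 1
  'ran' -> 4
  'and' -> 2
  'ran' -> 4

Encoded: [1, 1, 4, 2, 4]


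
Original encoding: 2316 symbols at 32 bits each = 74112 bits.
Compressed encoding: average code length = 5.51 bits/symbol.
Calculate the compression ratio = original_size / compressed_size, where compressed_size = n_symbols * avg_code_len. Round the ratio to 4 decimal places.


original_size = n_symbols * orig_bits = 2316 * 32 = 74112 bits
compressed_size = n_symbols * avg_code_len = 2316 * 5.51 = 12761.16 bits
ratio = original_size / compressed_size = 74112 / 12761.16 = 5.8076

Compression ratio = 5.8076


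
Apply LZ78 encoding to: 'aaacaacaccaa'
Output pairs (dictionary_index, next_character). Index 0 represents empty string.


LZ78 encoding steps:
Dictionary: {0: ''}
Step 1: w='' (idx 0), next='a' -> output (0, 'a'), add 'a' as idx 1
Step 2: w='a' (idx 1), next='a' -> output (1, 'a'), add 'aa' as idx 2
Step 3: w='' (idx 0), next='c' -> output (0, 'c'), add 'c' as idx 3
Step 4: w='aa' (idx 2), next='c' -> output (2, 'c'), add 'aac' as idx 4
Step 5: w='a' (idx 1), next='c' -> output (1, 'c'), add 'ac' as idx 5
Step 6: w='c' (idx 3), next='a' -> output (3, 'a'), add 'ca' as idx 6
Step 7: w='a' (idx 1), end of input -> output (1, '')


Encoded: [(0, 'a'), (1, 'a'), (0, 'c'), (2, 'c'), (1, 'c'), (3, 'a'), (1, '')]


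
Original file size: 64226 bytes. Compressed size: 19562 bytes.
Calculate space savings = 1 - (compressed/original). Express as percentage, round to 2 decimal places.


ratio = compressed/original = 19562/64226 = 0.304581
savings = 1 - ratio = 1 - 0.304581 = 0.695419
as a percentage: 0.695419 * 100 = 69.54%

Space savings = 1 - 19562/64226 = 69.54%


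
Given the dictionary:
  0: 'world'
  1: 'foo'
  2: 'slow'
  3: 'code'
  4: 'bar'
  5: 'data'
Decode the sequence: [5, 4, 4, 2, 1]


Look up each index in the dictionary:
  5 -> 'data'
  4 -> 'bar'
  4 -> 'bar'
  2 -> 'slow'
  1 -> 'foo'

Decoded: "data bar bar slow foo"


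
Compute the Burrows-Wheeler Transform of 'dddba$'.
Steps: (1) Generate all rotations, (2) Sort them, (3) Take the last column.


Rotations (sorted):
  0: $dddba -> last char: a
  1: a$dddb -> last char: b
  2: ba$ddd -> last char: d
  3: dba$dd -> last char: d
  4: ddba$d -> last char: d
  5: dddba$ -> last char: $


BWT = abddd$


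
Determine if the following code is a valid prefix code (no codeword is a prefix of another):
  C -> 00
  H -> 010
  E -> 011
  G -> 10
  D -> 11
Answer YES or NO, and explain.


Checking each pair (does one codeword prefix another?):
  C='00' vs H='010': no prefix
  C='00' vs E='011': no prefix
  C='00' vs G='10': no prefix
  C='00' vs D='11': no prefix
  H='010' vs C='00': no prefix
  H='010' vs E='011': no prefix
  H='010' vs G='10': no prefix
  H='010' vs D='11': no prefix
  E='011' vs C='00': no prefix
  E='011' vs H='010': no prefix
  E='011' vs G='10': no prefix
  E='011' vs D='11': no prefix
  G='10' vs C='00': no prefix
  G='10' vs H='010': no prefix
  G='10' vs E='011': no prefix
  G='10' vs D='11': no prefix
  D='11' vs C='00': no prefix
  D='11' vs H='010': no prefix
  D='11' vs E='011': no prefix
  D='11' vs G='10': no prefix
No violation found over all pairs.

YES -- this is a valid prefix code. No codeword is a prefix of any other codeword.


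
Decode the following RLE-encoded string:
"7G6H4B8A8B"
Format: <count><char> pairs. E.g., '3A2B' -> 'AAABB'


Expanding each <count><char> pair:
  7G -> 'GGGGGGG'
  6H -> 'HHHHHH'
  4B -> 'BBBB'
  8A -> 'AAAAAAAA'
  8B -> 'BBBBBBBB'

Decoded = GGGGGGGHHHHHHBBBBAAAAAAAABBBBBBBB


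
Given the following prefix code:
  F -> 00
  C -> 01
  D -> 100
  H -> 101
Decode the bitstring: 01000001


Decoding step by step:
Bits 01 -> C
Bits 00 -> F
Bits 00 -> F
Bits 01 -> C


Decoded message: CFFC


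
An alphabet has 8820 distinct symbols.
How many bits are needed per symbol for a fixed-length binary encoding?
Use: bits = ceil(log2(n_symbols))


log2(8820) = 13.1066
Bracket: 2^13 = 8192 < 8820 <= 2^14 = 16384
So ceil(log2(8820)) = 14

bits = ceil(log2(8820)) = ceil(13.1066) = 14 bits


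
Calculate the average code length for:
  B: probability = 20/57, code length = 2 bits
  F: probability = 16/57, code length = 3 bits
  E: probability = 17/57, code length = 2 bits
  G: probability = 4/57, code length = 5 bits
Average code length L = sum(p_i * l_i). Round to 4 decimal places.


Weighted contributions p_i * l_i:
  B: (20/57) * 2 = 40/57
  F: (16/57) * 3 = 48/57
  E: (17/57) * 2 = 34/57
  G: (4/57) * 5 = 20/57
Sum = (40 + 48 + 34 + 20)/57 = 142/57

L = 142/57 = 2.4912 bits/symbol


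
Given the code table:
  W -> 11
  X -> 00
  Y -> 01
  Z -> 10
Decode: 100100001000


Decoding:
10 -> Z
01 -> Y
00 -> X
00 -> X
10 -> Z
00 -> X


Result: ZYXXZX


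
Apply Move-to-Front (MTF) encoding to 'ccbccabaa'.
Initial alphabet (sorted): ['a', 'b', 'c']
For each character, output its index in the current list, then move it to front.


MTF encoding:
'c': index 2 in ['a', 'b', 'c'] -> ['c', 'a', 'b']
'c': index 0 in ['c', 'a', 'b'] -> ['c', 'a', 'b']
'b': index 2 in ['c', 'a', 'b'] -> ['b', 'c', 'a']
'c': index 1 in ['b', 'c', 'a'] -> ['c', 'b', 'a']
'c': index 0 in ['c', 'b', 'a'] -> ['c', 'b', 'a']
'a': index 2 in ['c', 'b', 'a'] -> ['a', 'c', 'b']
'b': index 2 in ['a', 'c', 'b'] -> ['b', 'a', 'c']
'a': index 1 in ['b', 'a', 'c'] -> ['a', 'b', 'c']
'a': index 0 in ['a', 'b', 'c'] -> ['a', 'b', 'c']


Output: [2, 0, 2, 1, 0, 2, 2, 1, 0]


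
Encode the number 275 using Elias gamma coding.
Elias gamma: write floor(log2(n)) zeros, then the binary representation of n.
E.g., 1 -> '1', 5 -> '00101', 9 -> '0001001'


num_bits = floor(log2(275)) + 1 = 9
leading_zeros = num_bits - 1 = 8
binary(275) = 100010011

Elias gamma(275) = '00000000' + '100010011' = 00000000100010011 (17 bits)


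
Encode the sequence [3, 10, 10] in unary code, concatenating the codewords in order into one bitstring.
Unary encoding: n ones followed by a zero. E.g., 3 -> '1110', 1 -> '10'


Encode each number as n ones followed by a terminating 0:
  3 -> 1110 (4 bits)
  10 -> 11111111110 (11 bits)
  10 -> 11111111110 (11 bits)
Total length = 4 + 11 + 11 = 26 bits.

Unary([3, 10, 10]) = 11101111111111011111111110 (26 bits)


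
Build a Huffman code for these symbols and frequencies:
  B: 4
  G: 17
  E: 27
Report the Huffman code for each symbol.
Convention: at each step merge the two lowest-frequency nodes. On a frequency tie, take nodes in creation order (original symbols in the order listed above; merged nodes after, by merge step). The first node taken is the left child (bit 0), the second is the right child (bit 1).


Huffman tree construction:
Step 1: Merge B(4) + G(17) = 21
Step 2: Merge (B+G)(21) + E(27) = 48
Read each symbol's code off the tree from the root (left child = 0, right child = 1).

Codes:
  B: 00 (length 2)
  G: 01 (length 2)
  E: 1 (length 1)
Average code length: 69/48 = 1.4375 bits/symbol


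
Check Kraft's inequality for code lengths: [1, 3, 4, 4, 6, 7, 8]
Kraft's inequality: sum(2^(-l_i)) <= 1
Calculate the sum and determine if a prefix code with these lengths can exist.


Sum = 2^(-1) + 2^(-3) + 2^(-4) + 2^(-4) + 2^(-6) + 2^(-7) + 2^(-8)
    = 0.5 + 0.125 + 0.0625 + 0.0625 + 0.015625 + 0.0078125 + 0.00390625
    = 199/256 = 0.77734375
Since 0.77734375 <= 1, Kraft's inequality IS satisfied.
A prefix code with these lengths CAN exist.

Kraft sum = 0.77734375. Satisfied.


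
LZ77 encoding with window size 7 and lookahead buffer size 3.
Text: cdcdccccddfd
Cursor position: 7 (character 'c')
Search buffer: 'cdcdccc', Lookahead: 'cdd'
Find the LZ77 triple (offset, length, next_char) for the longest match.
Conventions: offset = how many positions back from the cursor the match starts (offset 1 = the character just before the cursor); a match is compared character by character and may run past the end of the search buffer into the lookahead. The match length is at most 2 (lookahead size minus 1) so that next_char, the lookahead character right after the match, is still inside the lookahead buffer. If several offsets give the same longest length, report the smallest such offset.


Try each offset into the search buffer:
  offset=1 (pos 6, char 'c'): match length 1
  offset=2 (pos 5, char 'c'): match length 1
  offset=3 (pos 4, char 'c'): match length 1
  offset=4 (pos 3, char 'd'): match length 0
  offset=5 (pos 2, char 'c'): match length 2
  offset=6 (pos 1, char 'd'): match length 0
  offset=7 (pos 0, char 'c'): match length 2
Longest match has length 2, found at offsets 5, 7; take the smallest, offset 5.
next_char = character at position 7 + 2 = 9 -> 'd'

Best match: offset=5, length=2 (matching 'cd' starting at position 2)
LZ77 triple: (5, 2, 'd')


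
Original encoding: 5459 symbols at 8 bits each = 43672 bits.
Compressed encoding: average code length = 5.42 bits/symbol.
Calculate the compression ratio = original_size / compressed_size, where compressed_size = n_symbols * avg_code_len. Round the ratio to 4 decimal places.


original_size = n_symbols * orig_bits = 5459 * 8 = 43672 bits
compressed_size = n_symbols * avg_code_len = 5459 * 5.42 = 29587.78 bits
ratio = original_size / compressed_size = 43672 / 29587.78 = 1.476

Compression ratio = 1.476


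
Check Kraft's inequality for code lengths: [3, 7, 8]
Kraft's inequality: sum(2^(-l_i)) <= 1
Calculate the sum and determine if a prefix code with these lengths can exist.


Sum = 2^(-3) + 2^(-7) + 2^(-8)
    = 0.125 + 0.0078125 + 0.00390625
    = 35/256 = 0.13671875
Since 0.13671875 <= 1, Kraft's inequality IS satisfied.
A prefix code with these lengths CAN exist.

Kraft sum = 0.13671875. Satisfied.


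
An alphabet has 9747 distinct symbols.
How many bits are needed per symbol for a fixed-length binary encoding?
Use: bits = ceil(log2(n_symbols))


log2(9747) = 13.2507
Bracket: 2^13 = 8192 < 9747 <= 2^14 = 16384
So ceil(log2(9747)) = 14

bits = ceil(log2(9747)) = ceil(13.2507) = 14 bits
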